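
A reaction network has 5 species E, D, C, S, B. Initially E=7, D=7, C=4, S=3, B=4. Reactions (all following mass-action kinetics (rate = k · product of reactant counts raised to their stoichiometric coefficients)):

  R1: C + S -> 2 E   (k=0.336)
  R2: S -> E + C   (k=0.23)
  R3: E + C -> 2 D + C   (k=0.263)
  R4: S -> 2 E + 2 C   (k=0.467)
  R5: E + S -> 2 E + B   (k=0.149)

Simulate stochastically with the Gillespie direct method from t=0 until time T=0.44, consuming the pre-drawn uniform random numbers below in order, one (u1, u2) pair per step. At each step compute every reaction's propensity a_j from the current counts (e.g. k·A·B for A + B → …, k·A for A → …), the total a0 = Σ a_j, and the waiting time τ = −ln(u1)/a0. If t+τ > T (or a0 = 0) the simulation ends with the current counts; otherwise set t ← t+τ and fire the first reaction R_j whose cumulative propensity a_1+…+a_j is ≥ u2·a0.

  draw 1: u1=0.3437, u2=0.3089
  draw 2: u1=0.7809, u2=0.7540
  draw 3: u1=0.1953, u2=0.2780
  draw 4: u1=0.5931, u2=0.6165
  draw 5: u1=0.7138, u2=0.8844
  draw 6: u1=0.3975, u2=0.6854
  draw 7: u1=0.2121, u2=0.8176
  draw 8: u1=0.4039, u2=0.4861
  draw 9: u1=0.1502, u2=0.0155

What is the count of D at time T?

t=0.000: E=7 D=7 C=4 S=3 B=4
Draw 1: a1=4.032, a2=0.690, a3=7.364, a4=1.401, a5=3.129, a0=16.616; τ=−ln(0.3437)/16.616=0.064 → t=0.064; u2·a0=0.3089·16.616=5.133; a1+a2=4.722 < 5.133 ≤ a1+…+a3=12.086 → R3 fires; E=6 D=9 C=4 S=3 B=4
Draw 2: a1=4.032, a2=0.690, a3=6.312, a4=1.401, a5=2.682, a0=15.117; τ=−ln(0.7809)/15.117=0.016 → t=0.081; u2·a0=0.7540·15.117=11.398; a1+…+a3=11.034 < 11.398 ≤ a1+…+a4=12.435 → R4 fires; E=8 D=9 C=6 S=2 B=4
Draw 3: a1=4.032, a2=0.460, a3=12.624, a4=0.934, a5=2.384, a0=20.434; τ=−ln(0.1953)/20.434=0.080 → t=0.161; u2·a0=0.2780·20.434=5.681; a1+a2=4.492 < 5.681 ≤ a1+…+a3=17.116 → R3 fires; E=7 D=11 C=6 S=2 B=4
Draw 4: a1=4.032, a2=0.460, a3=11.046, a4=0.934, a5=2.086, a0=18.558; τ=−ln(0.5931)/18.558=0.028 → t=0.189; u2·a0=0.6165·18.558=11.441; a1+a2=4.492 < 11.441 ≤ a1+…+a3=15.538 → R3 fires; E=6 D=13 C=6 S=2 B=4
Draw 5: a1=4.032, a2=0.460, a3=9.468, a4=0.934, a5=1.788, a0=16.682; τ=−ln(0.7138)/16.682=0.020 → t=0.209; u2·a0=0.8844·16.682=14.754; a1+…+a3=13.960 < 14.754 ≤ a1+…+a4=14.894 → R4 fires; E=8 D=13 C=8 S=1 B=4
Draw 6: a1=2.688, a2=0.230, a3=16.832, a4=0.467, a5=1.192, a0=21.409; τ=−ln(0.3975)/21.409=0.043 → t=0.252; u2·a0=0.6854·21.409=14.674; a1+a2=2.918 < 14.674 ≤ a1+…+a3=19.750 → R3 fires; E=7 D=15 C=8 S=1 B=4
Draw 7: a1=2.688, a2=0.230, a3=14.728, a4=0.467, a5=1.043, a0=19.156; τ=−ln(0.2121)/19.156=0.081 → t=0.333; u2·a0=0.8176·19.156=15.662; a1+a2=2.918 < 15.662 ≤ a1+…+a3=17.646 → R3 fires; E=6 D=17 C=8 S=1 B=4
Draw 8: a1=2.688, a2=0.230, a3=12.624, a4=0.467, a5=0.894, a0=16.903; τ=−ln(0.4039)/16.903=0.054 → t=0.387; u2·a0=0.4861·16.903=8.217; a1+a2=2.918 < 8.217 ≤ a1+…+a3=15.542 → R3 fires; E=5 D=19 C=8 S=1 B=4
Draw 9: a1=2.688, a2=0.230, a3=10.520, a4=0.467, a5=0.745, a0=14.650; τ=−ln(0.1502)/14.650=0.129 → t=0.516 > T=0.44: stop.
Read off D at T=0.44: 19

D at T = 19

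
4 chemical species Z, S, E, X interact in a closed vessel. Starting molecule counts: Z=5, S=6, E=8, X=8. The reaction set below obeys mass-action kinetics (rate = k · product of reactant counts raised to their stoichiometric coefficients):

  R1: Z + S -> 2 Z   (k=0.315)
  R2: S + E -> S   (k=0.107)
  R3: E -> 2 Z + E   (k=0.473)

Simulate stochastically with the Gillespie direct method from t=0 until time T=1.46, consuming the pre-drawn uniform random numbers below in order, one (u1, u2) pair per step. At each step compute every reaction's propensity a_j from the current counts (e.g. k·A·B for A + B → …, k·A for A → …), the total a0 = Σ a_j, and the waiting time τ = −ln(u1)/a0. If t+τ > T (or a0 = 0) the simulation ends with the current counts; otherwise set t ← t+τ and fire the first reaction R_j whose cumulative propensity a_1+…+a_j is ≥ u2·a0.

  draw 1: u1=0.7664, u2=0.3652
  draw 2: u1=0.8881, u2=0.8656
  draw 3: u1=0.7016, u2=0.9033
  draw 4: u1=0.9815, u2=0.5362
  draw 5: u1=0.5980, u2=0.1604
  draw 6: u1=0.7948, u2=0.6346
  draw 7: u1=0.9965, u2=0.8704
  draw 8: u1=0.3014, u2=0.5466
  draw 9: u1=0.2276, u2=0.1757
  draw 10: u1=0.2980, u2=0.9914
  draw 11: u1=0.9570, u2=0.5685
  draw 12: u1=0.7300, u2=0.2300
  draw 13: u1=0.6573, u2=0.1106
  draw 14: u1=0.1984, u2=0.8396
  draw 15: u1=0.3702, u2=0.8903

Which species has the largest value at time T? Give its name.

Dominant species at T: Z

t=0.000: Z=5 S=6 E=8 X=8
Draw 1: a1=9.450, a2=5.136, a3=3.784, a0=18.370; τ=−ln(0.7664)/18.370=0.014 → t=0.014; u2·a0=0.3652·18.370=6.709 ≤ a1=9.450 → R1 fires; Z=6 S=5 E=8 X=8
Draw 2: a1=9.450, a2=4.280, a3=3.784, a0=17.514; τ=−ln(0.8881)/17.514=0.007 → t=0.021; u2·a0=0.8656·17.514=15.160; a1+a2=13.730 < 15.160 ≤ a1+…+a3=17.514 → R3 fires; Z=8 S=5 E=8 X=8
Draw 3: a1=12.600, a2=4.280, a3=3.784, a0=20.664; τ=−ln(0.7016)/20.664=0.017 → t=0.038; u2·a0=0.9033·20.664=18.666; a1+a2=16.880 < 18.666 ≤ a1+…+a3=20.664 → R3 fires; Z=10 S=5 E=8 X=8
Draw 4: a1=15.750, a2=4.280, a3=3.784, a0=23.814; τ=−ln(0.9815)/23.814=0.001 → t=0.039; u2·a0=0.5362·23.814=12.769 ≤ a1=15.750 → R1 fires; Z=11 S=4 E=8 X=8
Draw 5: a1=13.860, a2=3.424, a3=3.784, a0=21.068; τ=−ln(0.5980)/21.068=0.024 → t=0.064; u2·a0=0.1604·21.068=3.379 ≤ a1=13.860 → R1 fires; Z=12 S=3 E=8 X=8
Draw 6: a1=11.340, a2=2.568, a3=3.784, a0=17.692; τ=−ln(0.7948)/17.692=0.013 → t=0.077; u2·a0=0.6346·17.692=11.227 ≤ a1=11.340 → R1 fires; Z=13 S=2 E=8 X=8
Draw 7: a1=8.190, a2=1.712, a3=3.784, a0=13.686; τ=−ln(0.9965)/13.686=0.000 → t=0.077; u2·a0=0.8704·13.686=11.912; a1+a2=9.902 < 11.912 ≤ a1+…+a3=13.686 → R3 fires; Z=15 S=2 E=8 X=8
Draw 8: a1=9.450, a2=1.712, a3=3.784, a0=14.946; τ=−ln(0.3014)/14.946=0.080 → t=0.157; u2·a0=0.5466·14.946=8.169 ≤ a1=9.450 → R1 fires; Z=16 S=1 E=8 X=8
Draw 9: a1=5.040, a2=0.856, a3=3.784, a0=9.680; τ=−ln(0.2276)/9.680=0.153 → t=0.310; u2·a0=0.1757·9.680=1.701 ≤ a1=5.040 → R1 fires; Z=17 S=0 E=8 X=8
Draw 10: a1=0.000, a2=0.000, a3=3.784, a0=3.784; τ=−ln(0.2980)/3.784=0.320 → t=0.630; u2·a0=0.9914·3.784=3.751; a1+a2=0.000 < 3.751 ≤ a1+…+a3=3.784 → R3 fires; Z=19 S=0 E=8 X=8
Draw 11: a1=0.000, a2=0.000, a3=3.784, a0=3.784; τ=−ln(0.9570)/3.784=0.012 → t=0.642; u2·a0=0.5685·3.784=2.151; a1+a2=0.000 < 2.151 ≤ a1+…+a3=3.784 → R3 fires; Z=21 S=0 E=8 X=8
Draw 12: a1=0.000, a2=0.000, a3=3.784, a0=3.784; τ=−ln(0.7300)/3.784=0.083 → t=0.725; u2·a0=0.2300·3.784=0.870; a1+a2=0.000 < 0.870 ≤ a1+…+a3=3.784 → R3 fires; Z=23 S=0 E=8 X=8
Draw 13: a1=0.000, a2=0.000, a3=3.784, a0=3.784; τ=−ln(0.6573)/3.784=0.111 → t=0.836; u2·a0=0.1106·3.784=0.419; a1+a2=0.000 < 0.419 ≤ a1+…+a3=3.784 → R3 fires; Z=25 S=0 E=8 X=8
Draw 14: a1=0.000, a2=0.000, a3=3.784, a0=3.784; τ=−ln(0.1984)/3.784=0.427 → t=1.263; u2·a0=0.8396·3.784=3.177; a1+a2=0.000 < 3.177 ≤ a1+…+a3=3.784 → R3 fires; Z=27 S=0 E=8 X=8
Draw 15: a1=0.000, a2=0.000, a3=3.784, a0=3.784; τ=−ln(0.3702)/3.784=0.263 → t=1.526 > T=1.46: stop.
At T=1.46: Z=27 S=0 E=8 X=8; the largest is Z.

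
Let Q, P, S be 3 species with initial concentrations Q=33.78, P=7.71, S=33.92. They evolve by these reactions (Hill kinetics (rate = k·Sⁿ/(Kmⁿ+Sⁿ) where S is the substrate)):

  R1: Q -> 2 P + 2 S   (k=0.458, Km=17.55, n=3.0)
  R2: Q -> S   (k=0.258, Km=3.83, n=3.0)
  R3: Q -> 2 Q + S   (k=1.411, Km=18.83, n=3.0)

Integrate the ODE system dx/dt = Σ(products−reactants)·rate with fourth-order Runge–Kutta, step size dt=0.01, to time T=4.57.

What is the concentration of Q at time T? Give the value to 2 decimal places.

RK4 with dt=0.01: 457 steps to T=4.57. Trajectory (selected grid times):
t=0.00: Q=33.78 P=7.71 S=33.92
t=0.51: Q=34.06 P=8.12 S=35.08
t=1.02: Q=34.34 P=8.53 S=36.24
t=1.52: Q=34.61 P=8.94 S=37.38
t=2.03: Q=34.90 P=9.35 S=38.54
t=2.54: Q=35.18 P=9.77 S=39.71
t=3.05: Q=35.46 P=10.18 S=40.88
t=3.55: Q=35.75 P=10.59 S=42.04
t=4.06: Q=36.03 P=11.01 S=43.21
t=4.57: Q=36.32 P=11.43 S=44.40
Read off Q at T=4.57: 36.32

Q at T = 36.32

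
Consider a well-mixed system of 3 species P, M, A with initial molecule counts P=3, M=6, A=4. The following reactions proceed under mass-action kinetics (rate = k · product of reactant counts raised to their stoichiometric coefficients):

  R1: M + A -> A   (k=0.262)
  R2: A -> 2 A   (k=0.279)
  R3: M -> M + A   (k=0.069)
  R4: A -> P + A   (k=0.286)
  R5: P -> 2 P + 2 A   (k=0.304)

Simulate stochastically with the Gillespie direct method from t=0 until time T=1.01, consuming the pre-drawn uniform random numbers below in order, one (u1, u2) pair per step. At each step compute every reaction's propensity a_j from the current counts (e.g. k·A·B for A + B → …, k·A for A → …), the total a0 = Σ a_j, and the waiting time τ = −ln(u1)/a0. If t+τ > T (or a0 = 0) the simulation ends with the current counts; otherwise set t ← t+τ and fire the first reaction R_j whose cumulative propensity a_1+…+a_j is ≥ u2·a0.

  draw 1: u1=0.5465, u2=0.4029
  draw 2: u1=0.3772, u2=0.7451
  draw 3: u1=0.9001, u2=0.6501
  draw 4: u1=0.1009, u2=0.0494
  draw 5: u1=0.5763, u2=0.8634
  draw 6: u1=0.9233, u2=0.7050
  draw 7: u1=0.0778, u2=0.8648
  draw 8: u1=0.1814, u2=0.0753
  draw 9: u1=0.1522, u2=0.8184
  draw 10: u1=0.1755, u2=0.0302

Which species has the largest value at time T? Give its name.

Dominant species at T: A

t=0.000: P=3 M=6 A=4
Draw 1: a1=6.288, a2=1.116, a3=0.414, a4=1.144, a5=0.912, a0=9.874; τ=−ln(0.5465)/9.874=0.061 → t=0.061; u2·a0=0.4029·9.874=3.978 ≤ a1=6.288 → R1 fires; P=3 M=5 A=4
Draw 2: a1=5.240, a2=1.116, a3=0.345, a4=1.144, a5=0.912, a0=8.757; τ=−ln(0.3772)/8.757=0.111 → t=0.173; u2·a0=0.7451·8.757=6.525; a1+a2=6.356 < 6.525 ≤ a1+…+a3=6.701 → R3 fires; P=3 M=5 A=5
Draw 3: a1=6.550, a2=1.395, a3=0.345, a4=1.430, a5=0.912, a0=10.632; τ=−ln(0.9001)/10.632=0.010 → t=0.182; u2·a0=0.6501·10.632=6.912; a1=6.550 < 6.912 ≤ a1+a2=7.945 → R2 fires; P=3 M=5 A=6
Draw 4: a1=7.860, a2=1.674, a3=0.345, a4=1.716, a5=0.912, a0=12.507; τ=−ln(0.1009)/12.507=0.183 → t=0.366; u2·a0=0.0494·12.507=0.618 ≤ a1=7.860 → R1 fires; P=3 M=4 A=6
Draw 5: a1=6.288, a2=1.674, a3=0.276, a4=1.716, a5=0.912, a0=10.866; τ=−ln(0.5763)/10.866=0.051 → t=0.417; u2·a0=0.8634·10.866=9.382; a1+…+a3=8.238 < 9.382 ≤ a1+…+a4=9.954 → R4 fires; P=4 M=4 A=6
Draw 6: a1=6.288, a2=1.674, a3=0.276, a4=1.716, a5=1.216, a0=11.170; τ=−ln(0.9233)/11.170=0.007 → t=0.424; u2·a0=0.7050·11.170=7.875; a1=6.288 < 7.875 ≤ a1+a2=7.962 → R2 fires; P=4 M=4 A=7
Draw 7: a1=7.336, a2=1.953, a3=0.276, a4=2.002, a5=1.216, a0=12.783; τ=−ln(0.0778)/12.783=0.200 → t=0.623; u2·a0=0.8648·12.783=11.055; a1+…+a3=9.565 < 11.055 ≤ a1+…+a4=11.567 → R4 fires; P=5 M=4 A=7
Draw 8: a1=7.336, a2=1.953, a3=0.276, a4=2.002, a5=1.520, a0=13.087; τ=−ln(0.1814)/13.087=0.130 → t=0.754; u2·a0=0.0753·13.087=0.985 ≤ a1=7.336 → R1 fires; P=5 M=3 A=7
Draw 9: a1=5.502, a2=1.953, a3=0.207, a4=2.002, a5=1.520, a0=11.184; τ=−ln(0.1522)/11.184=0.168 → t=0.922; u2·a0=0.8184·11.184=9.153; a1+…+a3=7.662 < 9.153 ≤ a1+…+a4=9.664 → R4 fires; P=6 M=3 A=7
Draw 10: a1=5.502, a2=1.953, a3=0.207, a4=2.002, a5=1.824, a0=11.488; τ=−ln(0.1755)/11.488=0.151 → t=1.074 > T=1.01: stop.
At T=1.01: P=6 M=3 A=7; the largest is A.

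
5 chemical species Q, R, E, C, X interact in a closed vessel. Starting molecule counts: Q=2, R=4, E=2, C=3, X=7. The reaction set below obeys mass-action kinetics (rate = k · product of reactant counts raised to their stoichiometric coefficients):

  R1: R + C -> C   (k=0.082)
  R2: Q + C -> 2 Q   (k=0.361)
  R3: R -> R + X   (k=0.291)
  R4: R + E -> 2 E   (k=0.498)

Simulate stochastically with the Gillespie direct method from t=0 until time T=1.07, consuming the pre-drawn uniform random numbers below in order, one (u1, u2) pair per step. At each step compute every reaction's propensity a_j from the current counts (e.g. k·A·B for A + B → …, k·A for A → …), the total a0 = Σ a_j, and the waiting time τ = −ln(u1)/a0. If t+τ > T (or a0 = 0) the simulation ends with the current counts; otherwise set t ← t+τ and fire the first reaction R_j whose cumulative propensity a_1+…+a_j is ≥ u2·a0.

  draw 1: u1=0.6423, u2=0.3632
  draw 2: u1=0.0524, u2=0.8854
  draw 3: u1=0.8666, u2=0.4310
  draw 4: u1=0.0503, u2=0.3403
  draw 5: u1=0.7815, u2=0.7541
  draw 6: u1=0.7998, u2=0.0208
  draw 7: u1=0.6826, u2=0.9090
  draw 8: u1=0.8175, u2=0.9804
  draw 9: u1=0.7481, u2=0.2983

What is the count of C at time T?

C at T = 1

t=0.000: Q=2 R=4 E=2 C=3 X=7
Draw 1: a1=0.984, a2=2.166, a3=1.164, a4=3.984, a0=8.298; τ=−ln(0.6423)/8.298=0.053 → t=0.053; u2·a0=0.3632·8.298=3.014; a1=0.984 < 3.014 ≤ a1+a2=3.150 → R2 fires; Q=3 R=4 E=2 C=2 X=7
Draw 2: a1=0.656, a2=2.166, a3=1.164, a4=3.984, a0=7.970; τ=−ln(0.0524)/7.970=0.370 → t=0.423; u2·a0=0.8854·7.970=7.057; a1+…+a3=3.986 < 7.057 ≤ a1+…+a4=7.970 → R4 fires; Q=3 R=3 E=3 C=2 X=7
Draw 3: a1=0.492, a2=2.166, a3=0.873, a4=4.482, a0=8.013; τ=−ln(0.8666)/8.013=0.018 → t=0.441; u2·a0=0.4310·8.013=3.454; a1+a2=2.658 < 3.454 ≤ a1+…+a3=3.531 → R3 fires; Q=3 R=3 E=3 C=2 X=8
Draw 4: a1=0.492, a2=2.166, a3=0.873, a4=4.482, a0=8.013; τ=−ln(0.0503)/8.013=0.373 → t=0.814; u2·a0=0.3403·8.013=2.727; a1+a2=2.658 < 2.727 ≤ a1+…+a3=3.531 → R3 fires; Q=3 R=3 E=3 C=2 X=9
Draw 5: a1=0.492, a2=2.166, a3=0.873, a4=4.482, a0=8.013; τ=−ln(0.7815)/8.013=0.031 → t=0.845; u2·a0=0.7541·8.013=6.043; a1+…+a3=3.531 < 6.043 ≤ a1+…+a4=8.013 → R4 fires; Q=3 R=2 E=4 C=2 X=9
Draw 6: a1=0.328, a2=2.166, a3=0.582, a4=3.984, a0=7.060; τ=−ln(0.7998)/7.060=0.032 → t=0.877; u2·a0=0.0208·7.060=0.147 ≤ a1=0.328 → R1 fires; Q=3 R=1 E=4 C=2 X=9
Draw 7: a1=0.164, a2=2.166, a3=0.291, a4=1.992, a0=4.613; τ=−ln(0.6826)/4.613=0.083 → t=0.960; u2·a0=0.9090·4.613=4.193; a1+…+a3=2.621 < 4.193 ≤ a1+…+a4=4.613 → R4 fires; Q=3 R=0 E=5 C=2 X=9
Draw 8: a1=0.000, a2=2.166, a3=0.000, a4=0.000, a0=2.166; τ=−ln(0.8175)/2.166=0.093 → t=1.053; u2·a0=0.9804·2.166=2.124; a1=0.000 < 2.124 ≤ a1+a2=2.166 → R2 fires; Q=4 R=0 E=5 C=1 X=9
Draw 9: a1=0.000, a2=1.444, a3=0.000, a4=0.000, a0=1.444; τ=−ln(0.7481)/1.444=0.201 → t=1.254 > T=1.07: stop.
Read off C at T=1.07: 1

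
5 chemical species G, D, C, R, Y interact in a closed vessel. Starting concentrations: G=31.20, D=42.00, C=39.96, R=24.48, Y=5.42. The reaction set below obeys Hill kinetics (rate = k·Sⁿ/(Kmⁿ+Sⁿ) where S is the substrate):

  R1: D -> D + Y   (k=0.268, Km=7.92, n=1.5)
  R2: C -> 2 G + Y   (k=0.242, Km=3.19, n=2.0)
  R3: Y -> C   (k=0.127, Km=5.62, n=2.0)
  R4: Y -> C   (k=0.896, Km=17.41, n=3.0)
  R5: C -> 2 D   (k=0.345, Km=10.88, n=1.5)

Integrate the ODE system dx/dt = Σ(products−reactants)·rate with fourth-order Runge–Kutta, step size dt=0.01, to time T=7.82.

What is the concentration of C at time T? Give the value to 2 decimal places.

RK4 with dt=0.01: 782 steps to T=7.82. Trajectory (selected grid times):
t=0.00: G=31.20 D=42.00 C=39.96 R=24.48 Y=5.42
t=0.87: G=31.62 D=42.53 C=39.57 R=24.48 Y=5.76
t=1.74: G=32.04 D=43.05 C=39.18 R=24.48 Y=6.10
t=2.61: G=32.46 D=43.57 C=38.81 R=24.48 Y=6.43
t=3.48: G=32.87 D=44.09 C=38.44 R=24.48 Y=6.75
t=4.34: G=33.29 D=44.61 C=38.09 R=24.48 Y=7.06
t=5.21: G=33.70 D=45.13 C=37.74 R=24.48 Y=7.37
t=6.08: G=34.12 D=45.65 C=37.40 R=24.48 Y=7.67
t=6.95: G=34.54 D=46.17 C=37.07 R=24.48 Y=7.95
t=7.82: G=34.96 D=46.69 C=36.75 R=24.48 Y=8.24
Read off C at T=7.82: 36.75

C at T = 36.75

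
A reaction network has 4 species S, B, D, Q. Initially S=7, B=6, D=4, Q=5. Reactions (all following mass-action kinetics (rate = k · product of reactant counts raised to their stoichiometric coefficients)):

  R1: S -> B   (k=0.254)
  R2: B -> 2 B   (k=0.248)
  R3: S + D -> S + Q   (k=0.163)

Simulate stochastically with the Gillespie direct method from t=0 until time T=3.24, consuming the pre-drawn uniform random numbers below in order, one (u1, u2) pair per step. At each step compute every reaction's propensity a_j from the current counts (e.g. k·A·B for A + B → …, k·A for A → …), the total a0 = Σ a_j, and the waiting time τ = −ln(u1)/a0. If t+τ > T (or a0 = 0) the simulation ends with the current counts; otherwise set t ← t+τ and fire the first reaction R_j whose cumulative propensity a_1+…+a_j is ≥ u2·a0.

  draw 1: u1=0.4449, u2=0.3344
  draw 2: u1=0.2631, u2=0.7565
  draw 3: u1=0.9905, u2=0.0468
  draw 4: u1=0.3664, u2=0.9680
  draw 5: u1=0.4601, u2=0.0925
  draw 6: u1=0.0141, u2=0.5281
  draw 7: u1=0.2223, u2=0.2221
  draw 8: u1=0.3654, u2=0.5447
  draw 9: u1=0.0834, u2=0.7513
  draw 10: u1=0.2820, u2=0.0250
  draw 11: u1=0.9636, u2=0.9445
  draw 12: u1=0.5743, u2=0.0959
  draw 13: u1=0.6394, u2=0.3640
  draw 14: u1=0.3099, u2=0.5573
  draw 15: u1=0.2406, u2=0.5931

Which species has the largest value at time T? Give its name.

Dominant species at T: B

t=0.000: S=7 B=6 D=4 Q=5
Draw 1: a1=1.778, a2=1.488, a3=4.564, a0=7.830; τ=−ln(0.4449)/7.830=0.103 → t=0.103; u2·a0=0.3344·7.830=2.618; a1=1.778 < 2.618 ≤ a1+a2=3.266 → R2 fires; S=7 B=7 D=4 Q=5
Draw 2: a1=1.778, a2=1.736, a3=4.564, a0=8.078; τ=−ln(0.2631)/8.078=0.165 → t=0.269; u2·a0=0.7565·8.078=6.111; a1+a2=3.514 < 6.111 ≤ a1+…+a3=8.078 → R3 fires; S=7 B=7 D=3 Q=6
Draw 3: a1=1.778, a2=1.736, a3=3.423, a0=6.937; τ=−ln(0.9905)/6.937=0.001 → t=0.270; u2·a0=0.0468·6.937=0.325 ≤ a1=1.778 → R1 fires; S=6 B=8 D=3 Q=6
Draw 4: a1=1.524, a2=1.984, a3=2.934, a0=6.442; τ=−ln(0.3664)/6.442=0.156 → t=0.426; u2·a0=0.9680·6.442=6.236; a1+a2=3.508 < 6.236 ≤ a1+…+a3=6.442 → R3 fires; S=6 B=8 D=2 Q=7
Draw 5: a1=1.524, a2=1.984, a3=1.956, a0=5.464; τ=−ln(0.4601)/5.464=0.142 → t=0.568; u2·a0=0.0925·5.464=0.505 ≤ a1=1.524 → R1 fires; S=5 B=9 D=2 Q=7
Draw 6: a1=1.270, a2=2.232, a3=1.630, a0=5.132; τ=−ln(0.0141)/5.132=0.830 → t=1.398; u2·a0=0.5281·5.132=2.710; a1=1.270 < 2.710 ≤ a1+a2=3.502 → R2 fires; S=5 B=10 D=2 Q=7
Draw 7: a1=1.270, a2=2.480, a3=1.630, a0=5.380; τ=−ln(0.2223)/5.380=0.280 → t=1.678; u2·a0=0.2221·5.380=1.195 ≤ a1=1.270 → R1 fires; S=4 B=11 D=2 Q=7
Draw 8: a1=1.016, a2=2.728, a3=1.304, a0=5.048; τ=−ln(0.3654)/5.048=0.199 → t=1.877; u2·a0=0.5447·5.048=2.750; a1=1.016 < 2.750 ≤ a1+a2=3.744 → R2 fires; S=4 B=12 D=2 Q=7
Draw 9: a1=1.016, a2=2.976, a3=1.304, a0=5.296; τ=−ln(0.0834)/5.296=0.469 → t=2.346; u2·a0=0.7513·5.296=3.979; a1=1.016 < 3.979 ≤ a1+a2=3.992 → R2 fires; S=4 B=13 D=2 Q=7
Draw 10: a1=1.016, a2=3.224, a3=1.304, a0=5.544; τ=−ln(0.2820)/5.544=0.228 → t=2.575; u2·a0=0.0250·5.544=0.139 ≤ a1=1.016 → R1 fires; S=3 B=14 D=2 Q=7
Draw 11: a1=0.762, a2=3.472, a3=0.978, a0=5.212; τ=−ln(0.9636)/5.212=0.007 → t=2.582; u2·a0=0.9445·5.212=4.923; a1+a2=4.234 < 4.923 ≤ a1+…+a3=5.212 → R3 fires; S=3 B=14 D=1 Q=8
Draw 12: a1=0.762, a2=3.472, a3=0.489, a0=4.723; τ=−ln(0.5743)/4.723=0.117 → t=2.699; u2·a0=0.0959·4.723=0.453 ≤ a1=0.762 → R1 fires; S=2 B=15 D=1 Q=8
Draw 13: a1=0.508, a2=3.720, a3=0.326, a0=4.554; τ=−ln(0.6394)/4.554=0.098 → t=2.797; u2·a0=0.3640·4.554=1.658; a1=0.508 < 1.658 ≤ a1+a2=4.228 → R2 fires; S=2 B=16 D=1 Q=8
Draw 14: a1=0.508, a2=3.968, a3=0.326, a0=4.802; τ=−ln(0.3099)/4.802=0.244 → t=3.041; u2·a0=0.5573·4.802=2.676; a1=0.508 < 2.676 ≤ a1+a2=4.476 → R2 fires; S=2 B=17 D=1 Q=8
Draw 15: a1=0.508, a2=4.216, a3=0.326, a0=5.050; τ=−ln(0.2406)/5.050=0.282 → t=3.324 > T=3.24: stop.
At T=3.24: S=2 B=17 D=1 Q=8; the largest is B.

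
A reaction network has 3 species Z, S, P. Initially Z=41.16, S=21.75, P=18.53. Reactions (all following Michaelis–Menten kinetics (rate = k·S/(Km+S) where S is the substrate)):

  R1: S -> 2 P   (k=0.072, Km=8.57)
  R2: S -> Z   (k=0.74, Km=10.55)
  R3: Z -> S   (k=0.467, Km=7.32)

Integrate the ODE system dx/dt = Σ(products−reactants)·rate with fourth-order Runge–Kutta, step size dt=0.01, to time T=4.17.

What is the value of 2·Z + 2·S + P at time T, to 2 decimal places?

Value at T = 144.35

Check how each reaction changes W = 2·Z + 2·S + P (weight of products minus weight of reactants):
R1: S -> 2 P: (1·2) − (2·1) = 2 − 2 = 0
R2: S -> Z: (2·1) − (2·1) = 2 − 2 = 0
R3: Z -> S: (2·1) − (2·1) = 2 − 2 = 0
Every reaction leaves W unchanged, so W is conserved and no simulation is needed: W(T) = W(0) = 2·41.16 + 2·21.75 + 18.53 = 144.35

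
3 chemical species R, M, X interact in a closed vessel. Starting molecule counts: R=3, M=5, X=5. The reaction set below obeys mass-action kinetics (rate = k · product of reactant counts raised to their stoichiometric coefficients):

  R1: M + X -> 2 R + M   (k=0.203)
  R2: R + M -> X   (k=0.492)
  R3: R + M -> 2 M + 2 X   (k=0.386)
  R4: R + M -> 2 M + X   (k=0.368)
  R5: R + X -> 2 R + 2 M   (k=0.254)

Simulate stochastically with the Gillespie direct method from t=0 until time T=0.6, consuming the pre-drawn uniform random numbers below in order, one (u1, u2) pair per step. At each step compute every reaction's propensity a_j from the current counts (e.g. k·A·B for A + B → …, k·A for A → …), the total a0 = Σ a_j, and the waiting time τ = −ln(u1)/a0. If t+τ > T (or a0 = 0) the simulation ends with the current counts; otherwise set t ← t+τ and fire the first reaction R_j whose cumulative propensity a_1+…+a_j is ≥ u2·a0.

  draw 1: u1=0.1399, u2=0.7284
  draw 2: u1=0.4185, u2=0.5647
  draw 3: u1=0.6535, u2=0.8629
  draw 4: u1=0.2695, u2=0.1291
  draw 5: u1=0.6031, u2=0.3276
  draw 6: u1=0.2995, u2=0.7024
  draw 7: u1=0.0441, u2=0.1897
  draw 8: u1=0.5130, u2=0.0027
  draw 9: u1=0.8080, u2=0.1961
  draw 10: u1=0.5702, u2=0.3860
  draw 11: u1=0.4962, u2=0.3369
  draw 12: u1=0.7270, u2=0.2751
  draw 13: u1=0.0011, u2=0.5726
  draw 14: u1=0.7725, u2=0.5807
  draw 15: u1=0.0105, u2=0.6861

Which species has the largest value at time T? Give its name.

t=0.000: R=3 M=5 X=5
Draw 1: a1=5.075, a2=7.380, a3=5.790, a4=5.520, a5=3.810, a0=27.575; τ=−ln(0.1399)/27.575=0.071 → t=0.071; u2·a0=0.7284·27.575=20.086; a1+…+a3=18.245 < 20.086 ≤ a1+…+a4=23.765 → R4 fires; R=2 M=6 X=6
Draw 2: a1=7.308, a2=5.904, a3=4.632, a4=4.416, a5=3.048, a0=25.308; τ=−ln(0.4185)/25.308=0.034 → t=0.106; u2·a0=0.5647·25.308=14.291; a1+a2=13.212 < 14.291 ≤ a1+…+a3=17.844 → R3 fires; R=1 M=7 X=8
Draw 3: a1=11.368, a2=3.444, a3=2.702, a4=2.576, a5=2.032, a0=22.122; τ=−ln(0.6535)/22.122=0.019 → t=0.125; u2·a0=0.8629·22.122=19.089; a1+…+a3=17.514 < 19.089 ≤ a1+…+a4=20.090 → R4 fires; R=0 M=8 X=9
Draw 4: a1=14.616, a2=0.000, a3=0.000, a4=0.000, a5=0.000, a0=14.616; τ=−ln(0.2695)/14.616=0.090 → t=0.215; u2·a0=0.1291·14.616=1.887 ≤ a1=14.616 → R1 fires; R=2 M=8 X=8
Draw 5: a1=12.992, a2=7.872, a3=6.176, a4=5.888, a5=4.064, a0=36.992; τ=−ln(0.6031)/36.992=0.014 → t=0.228; u2·a0=0.3276·36.992=12.119 ≤ a1=12.992 → R1 fires; R=4 M=8 X=7
Draw 6: a1=11.368, a2=15.744, a3=12.352, a4=11.776, a5=7.112, a0=58.352; τ=−ln(0.2995)/58.352=0.021 → t=0.249; u2·a0=0.7024·58.352=40.986; a1+…+a3=39.464 < 40.986 ≤ a1+…+a4=51.240 → R4 fires; R=3 M=9 X=8
Draw 7: a1=14.616, a2=13.284, a3=10.422, a4=9.936, a5=6.096, a0=54.354; τ=−ln(0.0441)/54.354=0.057 → t=0.306; u2·a0=0.1897·54.354=10.311 ≤ a1=14.616 → R1 fires; R=5 M=9 X=7
Draw 8: a1=12.789, a2=22.140, a3=17.370, a4=16.560, a5=8.890, a0=77.749; τ=−ln(0.5130)/77.749=0.009 → t=0.315; u2·a0=0.0027·77.749=0.210 ≤ a1=12.789 → R1 fires; R=7 M=9 X=6
Draw 9: a1=10.962, a2=30.996, a3=24.318, a4=23.184, a5=10.668, a0=100.128; τ=−ln(0.8080)/100.128=0.002 → t=0.317; u2·a0=0.1961·100.128=19.635; a1=10.962 < 19.635 ≤ a1+a2=41.958 → R2 fires; R=6 M=8 X=7
Draw 10: a1=11.368, a2=23.616, a3=18.528, a4=17.664, a5=10.668, a0=81.844; τ=−ln(0.5702)/81.844=0.007 → t=0.324; u2·a0=0.3860·81.844=31.592; a1=11.368 < 31.592 ≤ a1+a2=34.984 → R2 fires; R=5 M=7 X=8
Draw 11: a1=11.368, a2=17.220, a3=13.510, a4=12.880, a5=10.160, a0=65.138; τ=−ln(0.4962)/65.138=0.011 → t=0.335; u2·a0=0.3369·65.138=21.945; a1=11.368 < 21.945 ≤ a1+a2=28.588 → R2 fires; R=4 M=6 X=9
Draw 12: a1=10.962, a2=11.808, a3=9.264, a4=8.832, a5=9.144, a0=50.010; τ=−ln(0.7270)/50.010=0.006 → t=0.341; u2·a0=0.2751·50.010=13.758; a1=10.962 < 13.758 ≤ a1+a2=22.770 → R2 fires; R=3 M=5 X=10
Draw 13: a1=10.150, a2=7.380, a3=5.790, a4=5.520, a5=7.620, a0=36.460; τ=−ln(0.0011)/36.460=0.187 → t=0.528; u2·a0=0.5726·36.460=20.877; a1+a2=17.530 < 20.877 ≤ a1+…+a3=23.320 → R3 fires; R=2 M=6 X=12
Draw 14: a1=14.616, a2=5.904, a3=4.632, a4=4.416, a5=6.096, a0=35.664; τ=−ln(0.7725)/35.664=0.007 → t=0.535; u2·a0=0.5807·35.664=20.710; a1+a2=20.520 < 20.710 ≤ a1+…+a3=25.152 → R3 fires; R=1 M=7 X=14
Draw 15: a1=19.894, a2=3.444, a3=2.702, a4=2.576, a5=3.556, a0=32.172; τ=−ln(0.0105)/32.172=0.142 → t=0.677 > T=0.6: stop.
At T=0.6: R=1 M=7 X=14; the largest is X.

Dominant species at T: X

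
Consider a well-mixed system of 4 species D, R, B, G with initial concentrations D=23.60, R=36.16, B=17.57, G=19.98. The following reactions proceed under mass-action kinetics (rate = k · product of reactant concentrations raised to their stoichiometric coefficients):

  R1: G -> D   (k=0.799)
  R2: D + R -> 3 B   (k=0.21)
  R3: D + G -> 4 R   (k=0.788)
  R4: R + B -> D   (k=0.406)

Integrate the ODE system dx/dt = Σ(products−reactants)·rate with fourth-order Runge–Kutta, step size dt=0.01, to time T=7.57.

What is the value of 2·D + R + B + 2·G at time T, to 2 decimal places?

Value at T = 140.89

Check how each reaction changes W = 2·D + R + B + 2·G (weight of products minus weight of reactants):
R1: G -> D: (2·1) − (2·1) = 2 − 2 = 0
R2: D + R -> 3 B: (1·3) − (2·1 + 1·1) = 3 − 3 = 0
R3: D + G -> 4 R: (1·4) − (2·1 + 2·1) = 4 − 4 = 0
R4: R + B -> D: (2·1) − (1·1 + 1·1) = 2 − 2 = 0
Every reaction leaves W unchanged, so W is conserved and no simulation is needed: W(T) = W(0) = 2·23.60 + 36.16 + 17.57 + 2·19.98 = 140.89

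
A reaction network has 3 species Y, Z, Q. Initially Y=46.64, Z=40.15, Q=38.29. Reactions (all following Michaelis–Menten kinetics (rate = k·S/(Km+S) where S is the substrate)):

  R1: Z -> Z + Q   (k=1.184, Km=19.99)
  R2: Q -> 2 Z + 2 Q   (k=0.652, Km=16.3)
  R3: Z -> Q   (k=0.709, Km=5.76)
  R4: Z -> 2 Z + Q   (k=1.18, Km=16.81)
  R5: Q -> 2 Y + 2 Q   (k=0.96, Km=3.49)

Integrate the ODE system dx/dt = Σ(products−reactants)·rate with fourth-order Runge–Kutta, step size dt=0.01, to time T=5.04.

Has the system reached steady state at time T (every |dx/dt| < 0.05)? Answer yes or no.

Steady state at T: no

RK4 with dt=0.01: 504 steps to T=5.04. Trajectory (selected grid times):
t=0.00: Y=46.64 Z=40.15 Q=38.29
t=0.56: Y=47.63 Z=40.79 Q=40.30
t=1.12: Y=48.62 Z=41.43 Q=42.32
t=1.68: Y=49.61 Z=42.08 Q=44.35
t=2.24: Y=50.61 Z=42.74 Q=46.39
t=2.80: Y=51.61 Z=43.41 Q=48.44
t=3.36: Y=52.62 Z=44.09 Q=50.50
t=3.92: Y=53.63 Z=44.77 Q=52.57
t=4.48: Y=54.63 Z=45.46 Q=54.65
t=5.04: Y=55.65 Z=46.16 Q=56.74
Rates at T: R1=0.8262, R2=0.5065, R3=0.6303, R4=0.8650, R5=0.9044
dx/dt at T (Σ net stoichiometry × rate): Y=+1.8087, Z=+1.2476, Q=+3.7324
Largest |dx/dt| is |+3.7324| (Q) ≥ 0.05 → not steady.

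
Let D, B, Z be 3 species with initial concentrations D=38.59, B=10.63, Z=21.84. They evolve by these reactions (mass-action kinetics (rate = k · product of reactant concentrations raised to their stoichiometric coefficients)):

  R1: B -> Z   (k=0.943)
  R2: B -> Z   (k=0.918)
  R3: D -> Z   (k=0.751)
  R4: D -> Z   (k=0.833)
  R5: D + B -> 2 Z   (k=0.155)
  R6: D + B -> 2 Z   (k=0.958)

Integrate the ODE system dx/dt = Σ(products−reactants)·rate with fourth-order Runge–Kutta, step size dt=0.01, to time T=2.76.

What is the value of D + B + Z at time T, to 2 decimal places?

Value at T = 71.06

Check how each reaction changes W = D + B + Z (weight of products minus weight of reactants):
R1: B -> Z: (1·1) − (1·1) = 1 − 1 = 0
R2: B -> Z: (1·1) − (1·1) = 1 − 1 = 0
R3: D -> Z: (1·1) − (1·1) = 1 − 1 = 0
R4: D -> Z: (1·1) − (1·1) = 1 − 1 = 0
R5: D + B -> 2 Z: (1·2) − (1·1 + 1·1) = 2 − 2 = 0
R6: D + B -> 2 Z: (1·2) − (1·1 + 1·1) = 2 − 2 = 0
Every reaction leaves W unchanged, so W is conserved and no simulation is needed: W(T) = W(0) = 38.59 + 10.63 + 21.84 = 71.06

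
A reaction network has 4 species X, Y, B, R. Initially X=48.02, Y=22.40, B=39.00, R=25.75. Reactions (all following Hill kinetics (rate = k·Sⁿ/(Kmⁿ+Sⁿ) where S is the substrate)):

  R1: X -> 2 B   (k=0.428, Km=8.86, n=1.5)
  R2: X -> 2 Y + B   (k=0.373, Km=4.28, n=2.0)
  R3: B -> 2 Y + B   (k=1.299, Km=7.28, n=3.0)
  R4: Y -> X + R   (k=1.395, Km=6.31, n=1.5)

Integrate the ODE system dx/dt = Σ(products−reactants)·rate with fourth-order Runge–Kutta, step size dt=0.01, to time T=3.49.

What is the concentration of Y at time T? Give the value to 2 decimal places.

Y at T = 29.66

RK4 with dt=0.01: 349 steps to T=3.49. Trajectory (selected grid times):
t=0.00: X=48.02 Y=22.40 B=39.00 R=25.75
t=0.39: X=48.20 Y=23.22 B=39.45 R=26.22
t=0.78: X=48.37 Y=24.04 B=39.91 R=26.70
t=1.16: X=48.55 Y=24.83 B=40.35 R=27.17
t=1.55: X=48.74 Y=25.64 B=40.80 R=27.66
t=1.94: X=48.92 Y=26.45 B=41.26 R=28.14
t=2.33: X=49.11 Y=27.26 B=41.71 R=28.63
t=2.71: X=49.30 Y=28.05 B=42.16 R=29.11
t=3.10: X=49.49 Y=28.85 B=42.61 R=29.60
t=3.49: X=49.69 Y=29.66 B=43.06 R=30.09
Read off Y at T=3.49: 29.66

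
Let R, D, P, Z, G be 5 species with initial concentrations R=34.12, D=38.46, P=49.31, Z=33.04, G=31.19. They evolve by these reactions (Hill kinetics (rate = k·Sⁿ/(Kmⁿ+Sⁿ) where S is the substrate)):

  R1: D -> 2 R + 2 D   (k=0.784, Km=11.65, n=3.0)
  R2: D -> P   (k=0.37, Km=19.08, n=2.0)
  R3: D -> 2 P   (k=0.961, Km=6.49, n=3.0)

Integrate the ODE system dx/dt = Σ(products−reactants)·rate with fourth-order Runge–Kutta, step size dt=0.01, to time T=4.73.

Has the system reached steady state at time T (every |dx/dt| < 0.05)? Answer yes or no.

Steady state at T: no

RK4 with dt=0.01: 473 steps to T=4.73. Trajectory (selected grid times):
t=0.00: R=34.12 D=38.46 P=49.31 Z=33.04 G=31.19
t=0.53: R=34.93 D=38.20 P=50.48 Z=33.04 G=31.19
t=1.05: R=35.72 D=37.95 P=51.63 Z=33.04 G=31.19
t=1.58: R=36.53 D=37.69 P=52.80 Z=33.04 G=31.19
t=2.10: R=37.32 D=37.43 P=53.95 Z=33.04 G=31.19
t=2.63: R=38.13 D=37.17 P=55.12 Z=33.04 G=31.19
t=3.15: R=38.92 D=36.92 P=56.26 Z=33.04 G=31.19
t=3.68: R=39.72 D=36.66 P=57.43 Z=33.04 G=31.19
t=4.20: R=40.51 D=36.41 P=58.57 Z=33.04 G=31.19
t=4.73: R=41.32 D=36.15 P=59.74 Z=33.04 G=31.19
Rates at T: R1=0.7586, R2=0.2894, R3=0.9555
dx/dt at T (Σ net stoichiometry × rate): R=+1.5172, D=-0.4862, P=+2.2003, Z=+0.0000, G=+0.0000
Largest |dx/dt| is |+2.2003| (P) ≥ 0.05 → not steady.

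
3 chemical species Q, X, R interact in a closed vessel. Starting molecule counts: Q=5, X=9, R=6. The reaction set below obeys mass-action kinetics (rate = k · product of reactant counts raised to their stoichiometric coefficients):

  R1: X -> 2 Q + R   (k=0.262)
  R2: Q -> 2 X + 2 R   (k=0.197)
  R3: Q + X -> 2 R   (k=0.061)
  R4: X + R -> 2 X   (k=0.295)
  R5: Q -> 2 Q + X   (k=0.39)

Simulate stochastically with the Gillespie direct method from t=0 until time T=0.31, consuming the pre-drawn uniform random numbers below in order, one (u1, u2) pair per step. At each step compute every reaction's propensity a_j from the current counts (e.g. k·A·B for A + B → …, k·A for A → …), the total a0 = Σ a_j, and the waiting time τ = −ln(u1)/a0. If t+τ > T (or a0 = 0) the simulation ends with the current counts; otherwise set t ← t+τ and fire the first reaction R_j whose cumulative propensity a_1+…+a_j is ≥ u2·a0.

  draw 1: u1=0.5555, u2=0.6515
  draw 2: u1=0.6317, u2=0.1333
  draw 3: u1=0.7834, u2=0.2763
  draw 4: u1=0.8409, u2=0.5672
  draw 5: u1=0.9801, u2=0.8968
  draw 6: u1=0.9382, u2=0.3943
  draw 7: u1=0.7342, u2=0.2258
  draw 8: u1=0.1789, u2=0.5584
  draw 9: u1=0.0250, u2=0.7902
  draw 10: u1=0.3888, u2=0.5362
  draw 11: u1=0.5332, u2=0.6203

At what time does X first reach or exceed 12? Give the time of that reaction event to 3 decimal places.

Threshold first reached at t = 0.044

t=0.000: Q=5 X=9 R=6
Draw 1: a1=2.358, a2=0.985, a3=2.745, a4=15.930, a5=1.950, a0=23.968; τ=−ln(0.5555)/23.968=0.025 → t=0.025; u2·a0=0.6515·23.968=15.615; a1+…+a3=6.088 < 15.615 ≤ a1+…+a4=22.018 → R4 fires; Q=5 X=10 R=5
Draw 2: a1=2.620, a2=0.985, a3=3.050, a4=14.750, a5=1.950, a0=23.355; τ=−ln(0.6317)/23.355=0.020 → t=0.044; u2·a0=0.1333·23.355=3.113; a1=2.620 < 3.113 ≤ a1+a2=3.605 → R2 fires; Q=4 X=12 R=7
Draw 3: a1=3.144, a2=0.788, a3=2.928, a4=24.780, a5=1.560, a0=33.200; τ=−ln(0.7834)/33.200=0.007 → t=0.052; u2·a0=0.2763·33.200=9.173; a1+…+a3=6.860 < 9.173 ≤ a1+…+a4=31.640 → R4 fires; Q=4 X=13 R=6
Draw 4: a1=3.406, a2=0.788, a3=3.172, a4=23.010, a5=1.560, a0=31.936; τ=−ln(0.8409)/31.936=0.005 → t=0.057; u2·a0=0.5672·31.936=18.114; a1+…+a3=7.366 < 18.114 ≤ a1+…+a4=30.376 → R4 fires; Q=4 X=14 R=5
Draw 5: a1=3.668, a2=0.788, a3=3.416, a4=20.650, a5=1.560, a0=30.082; τ=−ln(0.9801)/30.082=0.001 → t=0.058; u2·a0=0.8968·30.082=26.978; a1+…+a3=7.872 < 26.978 ≤ a1+…+a4=28.522 → R4 fires; Q=4 X=15 R=4
Draw 6: a1=3.930, a2=0.788, a3=3.660, a4=17.700, a5=1.560, a0=27.638; τ=−ln(0.9382)/27.638=0.002 → t=0.060; u2·a0=0.3943·27.638=10.898; a1+…+a3=8.378 < 10.898 ≤ a1+…+a4=26.078 → R4 fires; Q=4 X=16 R=3
Draw 7: a1=4.192, a2=0.788, a3=3.904, a4=14.160, a5=1.560, a0=24.604; τ=−ln(0.7342)/24.604=0.013 → t=0.073; u2·a0=0.2258·24.604=5.556; a1+a2=4.980 < 5.556 ≤ a1+…+a3=8.884 → R3 fires; Q=3 X=15 R=5
Draw 8: a1=3.930, a2=0.591, a3=2.745, a4=22.125, a5=1.170, a0=30.561; τ=−ln(0.1789)/30.561=0.056 → t=0.129; u2·a0=0.5584·30.561=17.065; a1+…+a3=7.266 < 17.065 ≤ a1+…+a4=29.391 → R4 fires; Q=3 X=16 R=4
Draw 9: a1=4.192, a2=0.591, a3=2.928, a4=18.880, a5=1.170, a0=27.761; τ=−ln(0.0250)/27.761=0.133 → t=0.262; u2·a0=0.7902·27.761=21.937; a1+…+a3=7.711 < 21.937 ≤ a1+…+a4=26.591 → R4 fires; Q=3 X=17 R=3
Draw 10: a1=4.454, a2=0.591, a3=3.111, a4=15.045, a5=1.170, a0=24.371; τ=−ln(0.3888)/24.371=0.039 → t=0.300; u2·a0=0.5362·24.371=13.068; a1+…+a3=8.156 < 13.068 ≤ a1+…+a4=23.201 → R4 fires; Q=3 X=18 R=2
Draw 11: a1=4.716, a2=0.591, a3=3.294, a4=10.620, a5=1.170, a0=20.391; τ=−ln(0.5332)/20.391=0.031 → t=0.331 > T=0.31: stop.
X first becomes ≥ 12 when it reaches 12 at the event at t=0.044.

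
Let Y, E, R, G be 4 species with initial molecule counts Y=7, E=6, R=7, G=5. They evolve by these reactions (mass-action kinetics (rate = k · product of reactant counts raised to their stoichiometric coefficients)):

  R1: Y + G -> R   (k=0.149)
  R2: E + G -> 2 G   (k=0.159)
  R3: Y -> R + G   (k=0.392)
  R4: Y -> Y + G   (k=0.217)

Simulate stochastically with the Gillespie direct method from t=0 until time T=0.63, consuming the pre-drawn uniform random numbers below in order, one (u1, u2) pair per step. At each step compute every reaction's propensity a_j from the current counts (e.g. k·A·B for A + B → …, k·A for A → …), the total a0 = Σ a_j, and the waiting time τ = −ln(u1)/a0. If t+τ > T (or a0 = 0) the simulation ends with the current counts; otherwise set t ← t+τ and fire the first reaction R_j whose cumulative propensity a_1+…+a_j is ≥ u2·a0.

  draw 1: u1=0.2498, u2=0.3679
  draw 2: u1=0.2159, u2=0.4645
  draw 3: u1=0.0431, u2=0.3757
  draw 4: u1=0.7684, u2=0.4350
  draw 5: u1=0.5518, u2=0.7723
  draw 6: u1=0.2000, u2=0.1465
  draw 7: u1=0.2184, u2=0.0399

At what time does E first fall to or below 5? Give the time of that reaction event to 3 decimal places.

t=0.000: Y=7 E=6 R=7 G=5
Draw 1: a1=5.215, a2=4.770, a3=2.744, a4=1.519, a0=14.248; τ=−ln(0.2498)/14.248=0.097 → t=0.097; u2·a0=0.3679·14.248=5.242; a1=5.215 < 5.242 ≤ a1+a2=9.985 → R2 fires; Y=7 E=5 R=7 G=6
Draw 2: a1=6.258, a2=4.770, a3=2.744, a4=1.519, a0=15.291; τ=−ln(0.2159)/15.291=0.100 → t=0.198; u2·a0=0.4645·15.291=7.103; a1=6.258 < 7.103 ≤ a1+a2=11.028 → R2 fires; Y=7 E=4 R=7 G=7
Draw 3: a1=7.301, a2=4.452, a3=2.744, a4=1.519, a0=16.016; τ=−ln(0.0431)/16.016=0.196 → t=0.394; u2·a0=0.3757·16.016=6.017 ≤ a1=7.301 → R1 fires; Y=6 E=4 R=8 G=6
Draw 4: a1=5.364, a2=3.816, a3=2.352, a4=1.302, a0=12.834; τ=−ln(0.7684)/12.834=0.021 → t=0.414; u2·a0=0.4350·12.834=5.583; a1=5.364 < 5.583 ≤ a1+a2=9.180 → R2 fires; Y=6 E=3 R=8 G=7
Draw 5: a1=6.258, a2=3.339, a3=2.352, a4=1.302, a0=13.251; τ=−ln(0.5518)/13.251=0.045 → t=0.459; u2·a0=0.7723·13.251=10.234; a1+a2=9.597 < 10.234 ≤ a1+…+a3=11.949 → R3 fires; Y=5 E=3 R=9 G=8
Draw 6: a1=5.960, a2=3.816, a3=1.960, a4=1.085, a0=12.821; τ=−ln(0.2000)/12.821=0.126 → t=0.585; u2·a0=0.1465·12.821=1.878 ≤ a1=5.960 → R1 fires; Y=4 E=3 R=10 G=7
Draw 7: a1=4.172, a2=3.339, a3=1.568, a4=0.868, a0=9.947; τ=−ln(0.2184)/9.947=0.153 → t=0.738 > T=0.63: stop.
E first becomes ≤ 5 when it reaches 5 at the event at t=0.097.

Threshold first reached at t = 0.097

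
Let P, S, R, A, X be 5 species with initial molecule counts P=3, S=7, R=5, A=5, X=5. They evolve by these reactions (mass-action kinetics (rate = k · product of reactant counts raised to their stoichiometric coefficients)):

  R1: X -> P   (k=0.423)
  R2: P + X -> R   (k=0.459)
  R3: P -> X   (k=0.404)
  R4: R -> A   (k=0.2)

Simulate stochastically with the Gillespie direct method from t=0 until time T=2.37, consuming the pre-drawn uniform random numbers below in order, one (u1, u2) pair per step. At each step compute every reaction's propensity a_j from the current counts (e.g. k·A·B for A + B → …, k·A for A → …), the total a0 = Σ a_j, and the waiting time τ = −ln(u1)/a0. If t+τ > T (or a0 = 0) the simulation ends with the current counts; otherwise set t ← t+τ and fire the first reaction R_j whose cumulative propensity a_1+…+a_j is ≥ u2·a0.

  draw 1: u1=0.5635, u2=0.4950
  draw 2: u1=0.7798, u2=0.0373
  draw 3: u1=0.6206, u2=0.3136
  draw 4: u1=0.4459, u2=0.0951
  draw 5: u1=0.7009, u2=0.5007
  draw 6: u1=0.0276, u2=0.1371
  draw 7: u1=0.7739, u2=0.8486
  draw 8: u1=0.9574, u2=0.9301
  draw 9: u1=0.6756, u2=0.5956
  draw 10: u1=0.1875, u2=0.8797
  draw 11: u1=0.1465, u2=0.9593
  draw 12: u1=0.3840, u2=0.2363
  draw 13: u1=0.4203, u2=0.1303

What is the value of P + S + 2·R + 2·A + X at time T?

Check how each reaction changes W = P + S + 2·R + 2·A + X (weight of products minus weight of reactants):
R1: X -> P: (1·1) − (1·1) = 1 − 1 = 0
R2: P + X -> R: (2·1) − (1·1 + 1·1) = 2 − 2 = 0
R3: P -> X: (1·1) − (1·1) = 1 − 1 = 0
R4: R -> A: (2·1) − (2·1) = 2 − 2 = 0
Every reaction leaves W unchanged, so W is conserved and no simulation is needed: W(T) = W(0) = 3 + 7 + 2·5 + 2·5 + 5 = 35

Value at T = 35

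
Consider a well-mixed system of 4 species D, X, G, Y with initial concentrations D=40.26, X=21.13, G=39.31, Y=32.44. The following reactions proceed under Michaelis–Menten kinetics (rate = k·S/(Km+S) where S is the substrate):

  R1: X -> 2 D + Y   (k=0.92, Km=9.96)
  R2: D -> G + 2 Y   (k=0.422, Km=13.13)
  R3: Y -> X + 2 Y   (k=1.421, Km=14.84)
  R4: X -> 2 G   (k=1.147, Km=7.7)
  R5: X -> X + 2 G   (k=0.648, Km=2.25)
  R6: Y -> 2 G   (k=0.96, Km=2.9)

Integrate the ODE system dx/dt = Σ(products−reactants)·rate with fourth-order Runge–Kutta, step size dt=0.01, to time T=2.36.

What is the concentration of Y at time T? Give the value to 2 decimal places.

Y at T = 35.66

RK4 with dt=0.01: 236 steps to T=2.36. Trajectory (selected grid times):
t=0.00: D=40.26 X=21.13 G=39.31 Y=32.44
t=0.26: D=40.50 X=21.00 G=40.59 Y=32.79
t=0.52: D=40.74 X=20.88 G=41.87 Y=33.15
t=0.79: D=40.99 X=20.75 G=43.21 Y=33.51
t=1.05: D=41.23 X=20.63 G=44.49 Y=33.87
t=1.31: D=41.47 X=20.51 G=45.77 Y=34.22
t=1.57: D=41.71 X=20.39 G=47.05 Y=34.58
t=1.84: D=41.96 X=20.26 G=48.38 Y=34.95
t=2.10: D=42.19 X=20.15 G=49.66 Y=35.30
t=2.36: D=42.43 X=20.03 G=50.94 Y=35.66
Read off Y at T=2.36: 35.66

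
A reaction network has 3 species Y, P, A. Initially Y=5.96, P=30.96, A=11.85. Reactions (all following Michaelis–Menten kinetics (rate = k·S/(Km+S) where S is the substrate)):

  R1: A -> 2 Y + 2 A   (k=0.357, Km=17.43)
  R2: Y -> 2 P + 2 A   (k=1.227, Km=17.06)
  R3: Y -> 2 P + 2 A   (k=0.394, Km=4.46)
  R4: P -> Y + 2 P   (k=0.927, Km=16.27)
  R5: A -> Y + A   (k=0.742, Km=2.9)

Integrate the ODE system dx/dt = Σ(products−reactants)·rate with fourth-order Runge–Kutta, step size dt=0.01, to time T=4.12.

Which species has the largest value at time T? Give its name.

RK4 with dt=0.01: 412 steps to T=4.12. Trajectory (selected grid times):
t=0.00: Y=5.96 P=30.96 A=11.85
t=0.46: Y=6.40 P=31.75 A=12.43
t=0.92: Y=6.83 P=32.57 A=13.03
t=1.37: Y=7.25 P=33.39 A=13.64
t=1.83: Y=7.68 P=34.24 A=14.28
t=2.29: Y=8.11 P=35.12 A=14.95
t=2.75: Y=8.54 P=36.02 A=15.63
t=3.20: Y=8.96 P=36.92 A=16.32
t=3.66: Y=9.39 P=37.86 A=17.03
t=4.12: Y=9.82 P=38.81 A=17.77
At T=4.12: Y=9.82 P=38.81 A=17.77; the largest is P.

Dominant species at T: P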